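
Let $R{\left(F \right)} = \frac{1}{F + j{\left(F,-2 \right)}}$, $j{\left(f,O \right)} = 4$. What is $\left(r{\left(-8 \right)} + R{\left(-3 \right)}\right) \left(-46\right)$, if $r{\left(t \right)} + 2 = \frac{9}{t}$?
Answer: $\frac{391}{4} \approx 97.75$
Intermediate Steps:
$r{\left(t \right)} = -2 + \frac{9}{t}$
$R{\left(F \right)} = \frac{1}{4 + F}$ ($R{\left(F \right)} = \frac{1}{F + 4} = \frac{1}{4 + F}$)
$\left(r{\left(-8 \right)} + R{\left(-3 \right)}\right) \left(-46\right) = \left(\left(-2 + \frac{9}{-8}\right) + \frac{1}{4 - 3}\right) \left(-46\right) = \left(\left(-2 + 9 \left(- \frac{1}{8}\right)\right) + 1^{-1}\right) \left(-46\right) = \left(\left(-2 - \frac{9}{8}\right) + 1\right) \left(-46\right) = \left(- \frac{25}{8} + 1\right) \left(-46\right) = \left(- \frac{17}{8}\right) \left(-46\right) = \frac{391}{4}$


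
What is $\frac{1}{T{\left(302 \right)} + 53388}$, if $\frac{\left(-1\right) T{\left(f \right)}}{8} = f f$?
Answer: $- \frac{1}{676244} \approx -1.4788 \cdot 10^{-6}$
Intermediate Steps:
$T{\left(f \right)} = - 8 f^{2}$ ($T{\left(f \right)} = - 8 f f = - 8 f^{2}$)
$\frac{1}{T{\left(302 \right)} + 53388} = \frac{1}{- 8 \cdot 302^{2} + 53388} = \frac{1}{\left(-8\right) 91204 + 53388} = \frac{1}{-729632 + 53388} = \frac{1}{-676244} = - \frac{1}{676244}$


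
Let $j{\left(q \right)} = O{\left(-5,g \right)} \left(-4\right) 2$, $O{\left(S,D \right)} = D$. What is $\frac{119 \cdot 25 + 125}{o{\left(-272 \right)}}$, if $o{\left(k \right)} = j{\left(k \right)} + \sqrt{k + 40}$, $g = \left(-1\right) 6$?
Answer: $\frac{18600}{317} - \frac{775 i \sqrt{58}}{317} \approx 58.675 - 18.619 i$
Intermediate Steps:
$g = -6$
$j{\left(q \right)} = 48$ ($j{\left(q \right)} = \left(-6\right) \left(-4\right) 2 = 24 \cdot 2 = 48$)
$o{\left(k \right)} = 48 + \sqrt{40 + k}$ ($o{\left(k \right)} = 48 + \sqrt{k + 40} = 48 + \sqrt{40 + k}$)
$\frac{119 \cdot 25 + 125}{o{\left(-272 \right)}} = \frac{119 \cdot 25 + 125}{48 + \sqrt{40 - 272}} = \frac{2975 + 125}{48 + \sqrt{-232}} = \frac{3100}{48 + 2 i \sqrt{58}}$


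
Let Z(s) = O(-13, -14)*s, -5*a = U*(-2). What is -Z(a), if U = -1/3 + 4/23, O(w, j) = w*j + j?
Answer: 1232/115 ≈ 10.713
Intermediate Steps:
O(w, j) = j + j*w (O(w, j) = j*w + j = j + j*w)
U = -11/69 (U = -1*⅓ + 4*(1/23) = -⅓ + 4/23 = -11/69 ≈ -0.15942)
a = -22/345 (a = -(-11)*(-2)/345 = -⅕*22/69 = -22/345 ≈ -0.063768)
Z(s) = 168*s (Z(s) = (-14*(1 - 13))*s = (-14*(-12))*s = 168*s)
-Z(a) = -168*(-22)/345 = -1*(-1232/115) = 1232/115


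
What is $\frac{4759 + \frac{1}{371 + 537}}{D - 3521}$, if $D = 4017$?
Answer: $\frac{4321173}{450368} \approx 9.5948$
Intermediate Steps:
$\frac{4759 + \frac{1}{371 + 537}}{D - 3521} = \frac{4759 + \frac{1}{371 + 537}}{4017 - 3521} = \frac{4759 + \frac{1}{908}}{496} = \left(4759 + \frac{1}{908}\right) \frac{1}{496} = \frac{4321173}{908} \cdot \frac{1}{496} = \frac{4321173}{450368}$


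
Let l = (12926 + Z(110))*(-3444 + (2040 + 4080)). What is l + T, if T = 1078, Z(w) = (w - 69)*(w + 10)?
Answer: 47756974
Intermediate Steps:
Z(w) = (-69 + w)*(10 + w)
l = 47755896 (l = (12926 + (-690 + 110² - 59*110))*(-3444 + (2040 + 4080)) = (12926 + (-690 + 12100 - 6490))*(-3444 + 6120) = (12926 + 4920)*2676 = 17846*2676 = 47755896)
l + T = 47755896 + 1078 = 47756974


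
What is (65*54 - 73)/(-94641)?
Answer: -3437/94641 ≈ -0.036316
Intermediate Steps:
(65*54 - 73)/(-94641) = (3510 - 73)*(-1/94641) = 3437*(-1/94641) = -3437/94641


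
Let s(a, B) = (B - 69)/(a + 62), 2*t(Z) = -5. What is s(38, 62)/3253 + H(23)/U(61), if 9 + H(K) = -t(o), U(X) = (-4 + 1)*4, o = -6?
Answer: 1057183/1951800 ≈ 0.54165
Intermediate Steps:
t(Z) = -5/2 (t(Z) = (½)*(-5) = -5/2)
U(X) = -12 (U(X) = -3*4 = -12)
s(a, B) = (-69 + B)/(62 + a)
H(K) = -13/2 (H(K) = -9 - 1*(-5/2) = -9 + 5/2 = -13/2)
s(38, 62)/3253 + H(23)/U(61) = ((-69 + 62)/(62 + 38))/3253 - 13/2/(-12) = (-7/100)*(1/3253) - 13/2*(-1/12) = ((1/100)*(-7))*(1/3253) + 13/24 = -7/100*1/3253 + 13/24 = -7/325300 + 13/24 = 1057183/1951800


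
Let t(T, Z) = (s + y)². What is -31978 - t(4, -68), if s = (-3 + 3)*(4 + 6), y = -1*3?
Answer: -31987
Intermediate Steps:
y = -3
s = 0 (s = 0*10 = 0)
t(T, Z) = 9 (t(T, Z) = (0 - 3)² = (-3)² = 9)
-31978 - t(4, -68) = -31978 - 1*9 = -31978 - 9 = -31987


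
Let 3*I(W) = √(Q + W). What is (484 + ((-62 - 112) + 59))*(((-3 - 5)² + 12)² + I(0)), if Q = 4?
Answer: 2131590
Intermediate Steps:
I(W) = √(4 + W)/3
(484 + ((-62 - 112) + 59))*(((-3 - 5)² + 12)² + I(0)) = (484 + ((-62 - 112) + 59))*(((-3 - 5)² + 12)² + √(4 + 0)/3) = (484 + (-174 + 59))*(((-8)² + 12)² + √4/3) = (484 - 115)*((64 + 12)² + (⅓)*2) = 369*(76² + ⅔) = 369*(5776 + ⅔) = 369*(17330/3) = 2131590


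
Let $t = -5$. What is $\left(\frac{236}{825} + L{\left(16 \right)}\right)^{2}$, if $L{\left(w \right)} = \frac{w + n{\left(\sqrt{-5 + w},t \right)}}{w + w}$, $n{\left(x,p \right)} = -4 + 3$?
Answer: $\frac{397085329}{696960000} \approx 0.56974$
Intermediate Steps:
$n{\left(x,p \right)} = -1$
$L{\left(w \right)} = \frac{-1 + w}{2 w}$ ($L{\left(w \right)} = \frac{w - 1}{w + w} = \frac{-1 + w}{2 w}$)
$\left(\frac{236}{825} + L{\left(16 \right)}\right)^{2} = \left(\frac{236}{825} + \frac{-1 + 16}{2 \cdot 16}\right)^{2} = \left(236 \cdot \frac{1}{825} + \frac{1}{2} \cdot \frac{1}{16} \cdot 15\right)^{2} = \left(\frac{236}{825} + \frac{15}{32}\right)^{2} = \left(\frac{19927}{26400}\right)^{2} = \frac{397085329}{696960000}$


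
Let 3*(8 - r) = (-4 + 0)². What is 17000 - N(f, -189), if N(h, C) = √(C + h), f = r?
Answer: 17000 - I*√1677/3 ≈ 17000.0 - 13.65*I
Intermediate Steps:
r = 8/3 (r = 8 - (-4 + 0)²/3 = 8 - ⅓*(-4)² = 8 - ⅓*16 = 8 - 16/3 = 8/3 ≈ 2.6667)
f = 8/3 ≈ 2.6667
17000 - N(f, -189) = 17000 - √(-189 + 8/3) = 17000 - √(-559/3) = 17000 - I*√1677/3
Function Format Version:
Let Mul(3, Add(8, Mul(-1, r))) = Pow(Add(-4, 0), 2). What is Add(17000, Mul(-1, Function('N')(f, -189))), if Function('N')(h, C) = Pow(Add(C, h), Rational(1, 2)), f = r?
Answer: Add(17000, Mul(Rational(-1, 3), I, Pow(1677, Rational(1, 2)))) ≈ Add(17000., Mul(-13.650, I))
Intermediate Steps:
r = Rational(8, 3) (r = Add(8, Mul(Rational(-1, 3), Pow(Add(-4, 0), 2))) = Add(8, Mul(Rational(-1, 3), Pow(-4, 2))) = Add(8, Mul(Rational(-1, 3), 16)) = Add(8, Rational(-16, 3)) = Rational(8, 3) ≈ 2.6667)
f = Rational(8, 3) ≈ 2.6667
Add(17000, Mul(-1, Function('N')(f, -189))) = Add(17000, Mul(-1, Pow(Add(-189, Rational(8, 3)), Rational(1, 2)))) = Add(17000, Mul(-1, Pow(Rational(-559, 3), Rational(1, 2)))) = Add(17000, Mul(-1, Mul(Rational(1, 3), I, Pow(1677, Rational(1, 2))))) = Add(17000, Mul(Rational(-1, 3), I, Pow(1677, Rational(1, 2))))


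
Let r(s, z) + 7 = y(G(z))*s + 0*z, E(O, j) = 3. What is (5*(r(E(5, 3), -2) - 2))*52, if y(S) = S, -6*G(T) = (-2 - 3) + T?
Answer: -1430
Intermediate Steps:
G(T) = ⅚ - T/6 (G(T) = -((-2 - 3) + T)/6 = -(-5 + T)/6 = ⅚ - T/6)
r(s, z) = -7 + s*(⅚ - z/6) (r(s, z) = -7 + ((⅚ - z/6)*s + 0*z) = -7 + (s*(⅚ - z/6) + 0) = -7 + s*(⅚ - z/6))
(5*(r(E(5, 3), -2) - 2))*52 = (5*((-7 - ⅙*3*(-5 - 2)) - 2))*52 = (5*((-7 - ⅙*3*(-7)) - 2))*52 = (5*((-7 + 7/2) - 2))*52 = (5*(-7/2 - 2))*52 = (5*(-11/2))*52 = -55/2*52 = -1430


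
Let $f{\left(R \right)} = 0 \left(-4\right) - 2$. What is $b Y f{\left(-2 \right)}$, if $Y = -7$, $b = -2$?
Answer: $-28$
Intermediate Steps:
$f{\left(R \right)} = -2$ ($f{\left(R \right)} = 0 - 2 = -2$)
$b Y f{\left(-2 \right)} = \left(-2\right) \left(-7\right) \left(-2\right) = 14 \left(-2\right) = -28$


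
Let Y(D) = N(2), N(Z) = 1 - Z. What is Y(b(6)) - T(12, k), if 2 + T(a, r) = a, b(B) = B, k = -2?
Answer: -11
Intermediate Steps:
T(a, r) = -2 + a
Y(D) = -1 (Y(D) = 1 - 1*2 = 1 - 2 = -1)
Y(b(6)) - T(12, k) = -1 - (-2 + 12) = -1 - 1*10 = -1 - 10 = -11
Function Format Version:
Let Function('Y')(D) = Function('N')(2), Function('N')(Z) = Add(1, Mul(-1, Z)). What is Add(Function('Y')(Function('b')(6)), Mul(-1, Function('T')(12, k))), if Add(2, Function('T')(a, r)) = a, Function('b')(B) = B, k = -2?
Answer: -11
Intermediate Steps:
Function('T')(a, r) = Add(-2, a)
Function('Y')(D) = -1 (Function('Y')(D) = Add(1, Mul(-1, 2)) = Add(1, -2) = -1)
Add(Function('Y')(Function('b')(6)), Mul(-1, Function('T')(12, k))) = Add(-1, Mul(-1, Add(-2, 12))) = Add(-1, Mul(-1, 10)) = Add(-1, -10) = -11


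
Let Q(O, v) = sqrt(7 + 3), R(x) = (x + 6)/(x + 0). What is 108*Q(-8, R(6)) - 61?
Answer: -61 + 108*sqrt(10) ≈ 280.53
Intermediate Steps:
R(x) = (6 + x)/x
Q(O, v) = sqrt(10)
108*Q(-8, R(6)) - 61 = 108*sqrt(10) - 61 = -61 + 108*sqrt(10)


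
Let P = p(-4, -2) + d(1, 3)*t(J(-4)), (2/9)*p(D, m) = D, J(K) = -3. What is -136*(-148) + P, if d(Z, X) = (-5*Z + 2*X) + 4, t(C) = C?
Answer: 20095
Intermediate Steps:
p(D, m) = 9*D/2
d(Z, X) = 4 - 5*Z + 2*X
P = -33 (P = (9/2)*(-4) + (4 - 5*1 + 2*3)*(-3) = -18 + (4 - 5 + 6)*(-3) = -18 + 5*(-3) = -18 - 15 = -33)
-136*(-148) + P = -136*(-148) - 33 = 20128 - 33 = 20095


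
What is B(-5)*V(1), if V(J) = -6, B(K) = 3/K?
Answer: 18/5 ≈ 3.6000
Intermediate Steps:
B(-5)*V(1) = (3/(-5))*(-6) = (3*(-⅕))*(-6) = -⅗*(-6) = 18/5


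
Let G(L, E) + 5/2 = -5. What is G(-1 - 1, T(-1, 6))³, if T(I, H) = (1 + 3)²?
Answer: -3375/8 ≈ -421.88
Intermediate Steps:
T(I, H) = 16 (T(I, H) = 4² = 16)
G(L, E) = -15/2 (G(L, E) = -5/2 - 5 = -15/2)
G(-1 - 1, T(-1, 6))³ = (-15/2)³ = -3375/8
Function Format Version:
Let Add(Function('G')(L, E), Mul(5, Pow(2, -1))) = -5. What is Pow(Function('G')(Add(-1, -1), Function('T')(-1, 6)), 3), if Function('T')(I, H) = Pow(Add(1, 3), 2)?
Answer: Rational(-3375, 8) ≈ -421.88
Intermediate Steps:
Function('T')(I, H) = 16 (Function('T')(I, H) = Pow(4, 2) = 16)
Function('G')(L, E) = Rational(-15, 2) (Function('G')(L, E) = Add(Rational(-5, 2), -5) = Rational(-15, 2))
Pow(Function('G')(Add(-1, -1), Function('T')(-1, 6)), 3) = Pow(Rational(-15, 2), 3) = Rational(-3375, 8)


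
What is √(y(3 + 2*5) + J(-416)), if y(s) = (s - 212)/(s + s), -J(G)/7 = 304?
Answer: I*√1443702/26 ≈ 46.213*I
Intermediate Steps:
J(G) = -2128 (J(G) = -7*304 = -2128)
y(s) = (-212 + s)/(2*s) (y(s) = (-212 + s)/((2*s)) = (-212 + s)*(1/(2*s)) = (-212 + s)/(2*s))
√(y(3 + 2*5) + J(-416)) = √((-212 + (3 + 2*5))/(2*(3 + 2*5)) - 2128) = √((-212 + (3 + 10))/(2*(3 + 10)) - 2128) = √((½)*(-212 + 13)/13 - 2128) = √((½)*(1/13)*(-199) - 2128) = √(-199/26 - 2128) = √(-55527/26) = I*√1443702/26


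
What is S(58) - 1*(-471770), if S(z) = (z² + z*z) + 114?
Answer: 478612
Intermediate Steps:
S(z) = 114 + 2*z² (S(z) = (z² + z²) + 114 = 2*z² + 114 = 114 + 2*z²)
S(58) - 1*(-471770) = (114 + 2*58²) - 1*(-471770) = (114 + 2*3364) + 471770 = (114 + 6728) + 471770 = 6842 + 471770 = 478612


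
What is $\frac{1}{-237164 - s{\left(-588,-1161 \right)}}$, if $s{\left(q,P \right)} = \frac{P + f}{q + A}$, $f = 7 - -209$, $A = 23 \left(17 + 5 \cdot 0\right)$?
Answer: $- \frac{197}{46722253} \approx -4.2164 \cdot 10^{-6}$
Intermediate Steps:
$A = 391$ ($A = 23 \left(17 + 0\right) = 23 \cdot 17 = 391$)
$f = 216$ ($f = 7 + 209 = 216$)
$s{\left(q,P \right)} = \frac{216 + P}{391 + q}$ ($s{\left(q,P \right)} = \frac{P + 216}{q + 391} = \frac{216 + P}{391 + q}$)
$\frac{1}{-237164 - s{\left(-588,-1161 \right)}} = \frac{1}{-237164 - \frac{216 - 1161}{391 - 588}} = \frac{1}{-237164 - \frac{1}{-197} \left(-945\right)} = \frac{1}{-237164 - \left(- \frac{1}{197}\right) \left(-945\right)} = \frac{1}{-237164 - \frac{945}{197}} = \frac{1}{- \frac{46722253}{197}} = - \frac{197}{46722253}$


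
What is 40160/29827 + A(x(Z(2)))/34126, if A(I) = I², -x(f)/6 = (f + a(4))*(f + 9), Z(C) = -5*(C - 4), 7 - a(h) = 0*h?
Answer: 56698029574/508938101 ≈ 111.40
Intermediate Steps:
a(h) = 7 (a(h) = 7 - 0*h = 7 - 1*0 = 7 + 0 = 7)
Z(C) = 20 - 5*C (Z(C) = -5*(-4 + C) = 20 - 5*C)
x(f) = -6*(7 + f)*(9 + f) (x(f) = -6*(f + 7)*(f + 9) = -6*(7 + f)*(9 + f))
40160/29827 + A(x(Z(2)))/34126 = 40160/29827 + (-378 - 96*(20 - 5*2) - 6*(20 - 5*2)²)²/34126 = 40160*(1/29827) + (-378 - 96*(20 - 10) - 6*(20 - 10)²)²*(1/34126) = 40160/29827 + (-378 - 96*10 - 6*10²)²*(1/34126) = 40160/29827 + (-378 - 960 - 6*100)²*(1/34126) = 40160/29827 + (-378 - 960 - 600)²*(1/34126) = 40160/29827 + (-1938)²*(1/34126) = 40160/29827 + 3755844*(1/34126) = 40160/29827 + 1877922/17063 = 56698029574/508938101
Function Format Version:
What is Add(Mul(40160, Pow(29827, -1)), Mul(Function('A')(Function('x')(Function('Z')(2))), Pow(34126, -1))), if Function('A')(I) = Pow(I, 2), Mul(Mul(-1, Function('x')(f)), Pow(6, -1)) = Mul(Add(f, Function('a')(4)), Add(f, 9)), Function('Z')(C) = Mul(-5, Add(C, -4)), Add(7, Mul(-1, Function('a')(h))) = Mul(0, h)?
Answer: Rational(56698029574, 508938101) ≈ 111.40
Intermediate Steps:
Function('a')(h) = 7 (Function('a')(h) = Add(7, Mul(-1, Mul(0, h))) = Add(7, Mul(-1, 0)) = Add(7, 0) = 7)
Function('Z')(C) = Add(20, Mul(-5, C)) (Function('Z')(C) = Mul(-5, Add(-4, C)) = Add(20, Mul(-5, C)))
Function('x')(f) = Mul(-6, Add(7, f), Add(9, f)) (Function('x')(f) = Mul(-6, Mul(Add(f, 7), Add(f, 9))) = Mul(-6, Mul(Add(7, f), Add(9, f))) = Mul(-6, Add(7, f), Add(9, f)))
Add(Mul(40160, Pow(29827, -1)), Mul(Function('A')(Function('x')(Function('Z')(2))), Pow(34126, -1))) = Add(Mul(40160, Pow(29827, -1)), Mul(Pow(Add(-378, Mul(-96, Add(20, Mul(-5, 2))), Mul(-6, Pow(Add(20, Mul(-5, 2)), 2))), 2), Pow(34126, -1))) = Add(Mul(40160, Rational(1, 29827)), Mul(Pow(Add(-378, Mul(-96, Add(20, -10)), Mul(-6, Pow(Add(20, -10), 2))), 2), Rational(1, 34126))) = Add(Rational(40160, 29827), Mul(Pow(Add(-378, Mul(-96, 10), Mul(-6, Pow(10, 2))), 2), Rational(1, 34126))) = Add(Rational(40160, 29827), Mul(Pow(Add(-378, -960, Mul(-6, 100)), 2), Rational(1, 34126))) = Add(Rational(40160, 29827), Mul(Pow(Add(-378, -960, -600), 2), Rational(1, 34126))) = Add(Rational(40160, 29827), Mul(Pow(-1938, 2), Rational(1, 34126))) = Add(Rational(40160, 29827), Mul(3755844, Rational(1, 34126))) = Add(Rational(40160, 29827), Rational(1877922, 17063)) = Rational(56698029574, 508938101)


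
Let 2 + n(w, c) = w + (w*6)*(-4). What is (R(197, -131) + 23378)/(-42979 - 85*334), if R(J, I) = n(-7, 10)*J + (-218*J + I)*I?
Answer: -5697788/71369 ≈ -79.836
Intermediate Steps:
n(w, c) = -2 - 23*w (n(w, c) = -2 + (w + (w*6)*(-4)) = -2 + (w + (6*w)*(-4)) = -2 + (w - 24*w) = -2 - 23*w)
R(J, I) = 159*J + I*(I - 218*J) (R(J, I) = (-2 - 23*(-7))*J + (-218*J + I)*I = (-2 + 161)*J + (I - 218*J)*I = 159*J + I*(I - 218*J))
(R(197, -131) + 23378)/(-42979 - 85*334) = (((-131)² + 159*197 - 218*(-131)*197) + 23378)/(-42979 - 85*334) = ((17161 + 31323 + 5625926) + 23378)/(-42979 - 28390) = (5674410 + 23378)/(-71369) = 5697788*(-1/71369) = -5697788/71369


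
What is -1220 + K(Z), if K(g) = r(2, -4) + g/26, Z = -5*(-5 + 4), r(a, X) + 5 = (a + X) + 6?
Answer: -31741/26 ≈ -1220.8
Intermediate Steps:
r(a, X) = 1 + X + a (r(a, X) = -5 + ((a + X) + 6) = -5 + ((X + a) + 6) = -5 + (6 + X + a) = 1 + X + a)
Z = 5 (Z = -5*(-1) = 5)
K(g) = -1 + g/26 (K(g) = (1 - 4 + 2) + g/26 = -1 + g*(1/26) = -1 + g/26)
-1220 + K(Z) = -1220 + (-1 + (1/26)*5) = -1220 + (-1 + 5/26) = -1220 - 21/26 = -31741/26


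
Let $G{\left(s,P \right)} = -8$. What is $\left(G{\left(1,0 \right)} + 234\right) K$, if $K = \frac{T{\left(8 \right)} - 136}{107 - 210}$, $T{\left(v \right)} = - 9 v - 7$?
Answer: $\frac{48590}{103} \approx 471.75$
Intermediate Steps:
$T{\left(v \right)} = -7 - 9 v$
$K = \frac{215}{103}$ ($K = \frac{\left(-7 - 72\right) - 136}{107 - 210} = \frac{\left(-7 - 72\right) - 136}{-103} = \left(-79 - 136\right) \left(- \frac{1}{103}\right) = \left(-215\right) \left(- \frac{1}{103}\right) = \frac{215}{103} \approx 2.0874$)
$\left(G{\left(1,0 \right)} + 234\right) K = \left(-8 + 234\right) \frac{215}{103} = 226 \cdot \frac{215}{103} = \frac{48590}{103}$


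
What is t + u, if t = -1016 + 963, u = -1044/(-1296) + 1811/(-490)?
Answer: -492953/8820 ≈ -55.890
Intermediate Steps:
u = -25493/8820 (u = -1044*(-1/1296) + 1811*(-1/490) = 29/36 - 1811/490 = -25493/8820 ≈ -2.8904)
t = -53
t + u = -53 - 25493/8820 = -492953/8820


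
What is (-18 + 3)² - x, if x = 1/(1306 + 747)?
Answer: 461924/2053 ≈ 225.00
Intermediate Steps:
x = 1/2053 ≈ 0.00048709
(-18 + 3)² - x = (-18 + 3)² - 1*1/2053 = (-15)² - 1/2053 = 225 - 1/2053 = 461924/2053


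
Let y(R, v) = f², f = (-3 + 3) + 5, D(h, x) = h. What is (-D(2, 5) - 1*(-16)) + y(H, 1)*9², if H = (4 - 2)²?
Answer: 2039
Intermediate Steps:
f = 5 (f = 0 + 5 = 5)
H = 4 (H = 2² = 4)
y(R, v) = 25 (y(R, v) = 5² = 25)
(-D(2, 5) - 1*(-16)) + y(H, 1)*9² = (-1*2 - 1*(-16)) + 25*9² = (-2 + 16) + 25*81 = 14 + 2025 = 2039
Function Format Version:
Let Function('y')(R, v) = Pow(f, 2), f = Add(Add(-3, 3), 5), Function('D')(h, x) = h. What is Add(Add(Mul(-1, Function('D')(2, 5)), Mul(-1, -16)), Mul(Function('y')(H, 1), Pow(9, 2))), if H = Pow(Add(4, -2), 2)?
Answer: 2039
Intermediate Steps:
f = 5 (f = Add(0, 5) = 5)
H = 4 (H = Pow(2, 2) = 4)
Function('y')(R, v) = 25 (Function('y')(R, v) = Pow(5, 2) = 25)
Add(Add(Mul(-1, Function('D')(2, 5)), Mul(-1, -16)), Mul(Function('y')(H, 1), Pow(9, 2))) = Add(Add(Mul(-1, 2), Mul(-1, -16)), Mul(25, Pow(9, 2))) = Add(Add(-2, 16), Mul(25, 81)) = Add(14, 2025) = 2039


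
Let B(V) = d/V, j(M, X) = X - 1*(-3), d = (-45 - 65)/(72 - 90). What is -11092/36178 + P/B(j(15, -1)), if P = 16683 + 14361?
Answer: 10107683458/994895 ≈ 10160.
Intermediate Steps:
d = 55/9 (d = -110/(-18) = -110*(-1/18) = 55/9 ≈ 6.1111)
j(M, X) = 3 + X (j(M, X) = X + 3 = 3 + X)
B(V) = 55/(9*V)
P = 31044
-11092/36178 + P/B(j(15, -1)) = -11092/36178 + 31044/((55/(9*(3 - 1)))) = -11092*1/36178 + 31044/(((55/9)/2)) = -5546/18089 + 31044/(((55/9)*(½))) = -5546/18089 + 31044/(55/18) = -5546/18089 + 31044*(18/55) = -5546/18089 + 558792/55 = 10107683458/994895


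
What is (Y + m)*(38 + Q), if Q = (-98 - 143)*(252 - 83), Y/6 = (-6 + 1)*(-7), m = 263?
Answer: -19246843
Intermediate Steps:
Y = 210 (Y = 6*((-6 + 1)*(-7)) = 6*(-5*(-7)) = 6*35 = 210)
Q = -40729 (Q = -241*169 = -40729)
(Y + m)*(38 + Q) = (210 + 263)*(38 - 40729) = 473*(-40691) = -19246843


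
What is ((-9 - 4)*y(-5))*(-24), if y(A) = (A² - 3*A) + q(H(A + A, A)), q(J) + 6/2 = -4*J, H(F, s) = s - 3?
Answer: 21528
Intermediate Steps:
H(F, s) = -3 + s
q(J) = -3 - 4*J
y(A) = 9 + A² - 7*A (y(A) = (A² - 3*A) + (-3 - 4*(-3 + A)) = (A² - 3*A) + (-3 + (12 - 4*A)) = (A² - 3*A) + (9 - 4*A) = 9 + A² - 7*A)
((-9 - 4)*y(-5))*(-24) = ((-9 - 4)*(9 + (-5)² - 7*(-5)))*(-24) = -13*(9 + 25 + 35)*(-24) = -13*69*(-24) = -897*(-24) = 21528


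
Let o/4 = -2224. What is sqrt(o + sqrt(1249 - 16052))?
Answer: sqrt(-8896 + I*sqrt(14803)) ≈ 0.645 + 94.321*I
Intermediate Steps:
o = -8896 (o = 4*(-2224) = -8896)
sqrt(o + sqrt(1249 - 16052)) = sqrt(-8896 + sqrt(1249 - 16052)) = sqrt(-8896 + sqrt(-14803)) = sqrt(-8896 + I*sqrt(14803))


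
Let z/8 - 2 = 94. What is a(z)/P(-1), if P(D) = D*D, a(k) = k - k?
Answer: 0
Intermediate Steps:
z = 768 (z = 16 + 8*94 = 16 + 752 = 768)
a(k) = 0
P(D) = D**2
a(z)/P(-1) = 0/((-1)**2) = 0/1 = 0*1 = 0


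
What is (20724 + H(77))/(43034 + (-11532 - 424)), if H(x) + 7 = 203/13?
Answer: 134762/202007 ≈ 0.66712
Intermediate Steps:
H(x) = 112/13 (H(x) = -7 + 203/13 = 112/13)
(20724 + H(77))/(43034 + (-11532 - 424)) = (20724 + 112/13)/(43034 + (-11532 - 424)) = 269524/(13*(43034 - 11956)) = (269524/13)/31078 = (269524/13)*(1/31078) = 134762/202007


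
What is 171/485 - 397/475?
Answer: -22264/46075 ≈ -0.48321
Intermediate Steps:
171/485 - 397/475 = -22264/46075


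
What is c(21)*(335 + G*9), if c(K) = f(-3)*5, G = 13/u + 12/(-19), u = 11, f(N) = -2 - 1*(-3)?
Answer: 355250/209 ≈ 1699.8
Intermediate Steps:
f(N) = 1 (f(N) = -2 + 3 = 1)
G = 115/209 (G = 13/11 + 12/(-19) = 13*(1/11) + 12*(-1/19) = 13/11 - 12/19 = 115/209 ≈ 0.55024)
c(K) = 5 (c(K) = 1*5 = 5)
c(21)*(335 + G*9) = 5*(335 + (115/209)*9) = 5*(335 + 1035/209) = 5*(71050/209) = 355250/209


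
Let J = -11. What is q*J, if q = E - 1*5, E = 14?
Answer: -99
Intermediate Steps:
q = 9 (q = 14 - 1*5 = 14 - 5 = 9)
q*J = 9*(-11) = -99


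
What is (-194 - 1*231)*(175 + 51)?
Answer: -96050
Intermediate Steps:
(-194 - 1*231)*(175 + 51) = (-194 - 231)*226 = -425*226 = -96050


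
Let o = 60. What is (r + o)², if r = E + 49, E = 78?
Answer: 34969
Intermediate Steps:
r = 127 (r = 78 + 49 = 127)
(r + o)² = (127 + 60)² = 187² = 34969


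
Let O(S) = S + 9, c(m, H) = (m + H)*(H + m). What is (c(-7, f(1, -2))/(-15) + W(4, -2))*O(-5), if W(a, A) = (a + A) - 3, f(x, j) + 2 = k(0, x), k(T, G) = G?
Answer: -316/15 ≈ -21.067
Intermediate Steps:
f(x, j) = -2 + x
c(m, H) = (H + m)**2 (c(m, H) = (H + m)*(H + m) = (H + m)**2)
W(a, A) = -3 + A + a (W(a, A) = (A + a) - 3 = -3 + A + a)
O(S) = 9 + S
(c(-7, f(1, -2))/(-15) + W(4, -2))*O(-5) = (((-2 + 1) - 7)**2/(-15) + (-3 - 2 + 4))*(9 - 5) = ((-1 - 7)**2*(-1/15) - 1)*4 = ((-8)**2*(-1/15) - 1)*4 = (64*(-1/15) - 1)*4 = (-64/15 - 1)*4 = -79/15*4 = -316/15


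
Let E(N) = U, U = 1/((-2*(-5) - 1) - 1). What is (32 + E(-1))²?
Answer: 66049/64 ≈ 1032.0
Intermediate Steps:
U = ⅛ (U = 1/((10 - 1) - 1) = 1/(9 - 1) = 1/8 = ⅛ ≈ 0.12500)
E(N) = ⅛
(32 + E(-1))² = (32 + ⅛)² = (257/8)² = 66049/64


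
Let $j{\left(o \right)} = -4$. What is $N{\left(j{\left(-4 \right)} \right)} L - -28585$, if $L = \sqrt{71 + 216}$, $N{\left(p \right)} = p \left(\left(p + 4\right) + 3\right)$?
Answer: $28585 - 12 \sqrt{287} \approx 28382.0$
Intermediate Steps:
$N{\left(p \right)} = p \left(7 + p\right)$ ($N{\left(p \right)} = p \left(\left(4 + p\right) + 3\right) = p \left(7 + p\right)$)
$L = \sqrt{287} \approx 16.941$
$N{\left(j{\left(-4 \right)} \right)} L - -28585 = - 4 \left(7 - 4\right) \sqrt{287} - -28585 = \left(-4\right) 3 \sqrt{287} + 28585 = - 12 \sqrt{287} + 28585 = 28585 - 12 \sqrt{287}$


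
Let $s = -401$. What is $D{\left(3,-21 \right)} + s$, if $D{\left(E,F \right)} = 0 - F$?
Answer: $-380$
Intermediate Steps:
$D{\left(E,F \right)} = - F$
$D{\left(3,-21 \right)} + s = \left(-1\right) \left(-21\right) - 401 = 21 - 401 = -380$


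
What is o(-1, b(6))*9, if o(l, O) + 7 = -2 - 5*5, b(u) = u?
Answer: -306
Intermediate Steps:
o(l, O) = -34 (o(l, O) = -7 + (-2 - 5*5) = -7 + (-2 - 25) = -7 - 27 = -34)
o(-1, b(6))*9 = -34*9 = -306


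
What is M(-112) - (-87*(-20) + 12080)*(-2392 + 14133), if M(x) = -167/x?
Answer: -18173189273/112 ≈ -1.6226e+8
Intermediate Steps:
M(-112) - (-87*(-20) + 12080)*(-2392 + 14133) = -167/(-112) - (-87*(-20) + 12080)*(-2392 + 14133) = -167*(-1/112) - (1740 + 12080)*11741 = 167/112 - 13820*11741 = 167/112 - 1*162260620 = 167/112 - 162260620 = -18173189273/112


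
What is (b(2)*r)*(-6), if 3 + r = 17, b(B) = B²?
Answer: -336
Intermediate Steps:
r = 14 (r = -3 + 17 = 14)
(b(2)*r)*(-6) = (2²*14)*(-6) = (4*14)*(-6) = 56*(-6) = -336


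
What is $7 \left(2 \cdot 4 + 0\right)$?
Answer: $56$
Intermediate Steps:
$7 \left(2 \cdot 4 + 0\right) = 7 \left(8 + 0\right) = 7 \cdot 8 = 56$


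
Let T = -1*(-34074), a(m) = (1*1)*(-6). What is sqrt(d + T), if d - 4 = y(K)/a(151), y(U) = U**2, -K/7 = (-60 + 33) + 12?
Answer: sqrt(128962)/2 ≈ 179.56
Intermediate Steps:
a(m) = -6 (a(m) = 1*(-6) = -6)
K = 105 (K = -7*((-60 + 33) + 12) = -7*(-27 + 12) = -7*(-15) = 105)
T = 34074
d = -3667/2 (d = 4 + 105**2/(-6) = 4 + 11025*(-1/6) = 4 - 3675/2 = -3667/2 ≈ -1833.5)
sqrt(d + T) = sqrt(-3667/2 + 34074) = sqrt(64481/2) = sqrt(128962)/2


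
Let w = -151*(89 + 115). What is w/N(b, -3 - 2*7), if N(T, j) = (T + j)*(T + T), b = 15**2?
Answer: -2567/7800 ≈ -0.32910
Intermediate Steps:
b = 225
w = -30804 (w = -151*204 = -30804)
N(T, j) = 2*T*(T + j) (N(T, j) = (T + j)*(2*T) = 2*T*(T + j))
w/N(b, -3 - 2*7) = -30804*1/(450*(225 + (-3 - 2*7))) = -30804*1/(450*(225 + (-3 - 14))) = -30804*1/(450*(225 - 17)) = -30804/(2*225*208) = -30804/93600 = -30804*1/93600 = -2567/7800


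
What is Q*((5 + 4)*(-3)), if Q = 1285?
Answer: -34695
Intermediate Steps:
Q*((5 + 4)*(-3)) = 1285*((5 + 4)*(-3)) = 1285*(9*(-3)) = 1285*(-27) = -34695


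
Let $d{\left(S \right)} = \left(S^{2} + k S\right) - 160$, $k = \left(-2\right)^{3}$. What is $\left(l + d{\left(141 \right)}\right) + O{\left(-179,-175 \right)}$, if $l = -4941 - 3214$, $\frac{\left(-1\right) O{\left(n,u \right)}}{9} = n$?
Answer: $12049$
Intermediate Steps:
$O{\left(n,u \right)} = - 9 n$
$k = -8$
$d{\left(S \right)} = -160 + S^{2} - 8 S$ ($d{\left(S \right)} = \left(S^{2} - 8 S\right) - 160 = -160 + S^{2} - 8 S$)
$l = -8155$ ($l = -4941 - 3214 = -8155$)
$\left(l + d{\left(141 \right)}\right) + O{\left(-179,-175 \right)} = \left(-8155 - \left(1288 - 19881\right)\right) - -1611 = \left(-8155 - -18593\right) + 1611 = \left(-8155 + 18593\right) + 1611 = 10438 + 1611 = 12049$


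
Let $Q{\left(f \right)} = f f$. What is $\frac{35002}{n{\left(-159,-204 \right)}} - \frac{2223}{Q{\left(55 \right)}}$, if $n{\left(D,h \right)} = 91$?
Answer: $\frac{105678757}{275275} \approx 383.9$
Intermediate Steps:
$Q{\left(f \right)} = f^{2}$
$\frac{35002}{n{\left(-159,-204 \right)}} - \frac{2223}{Q{\left(55 \right)}} = \frac{35002}{91} - \frac{2223}{55^{2}} = 35002 \cdot \frac{1}{91} - \frac{2223}{3025} = \frac{35002}{91} - \frac{2223}{3025} = \frac{105678757}{275275}$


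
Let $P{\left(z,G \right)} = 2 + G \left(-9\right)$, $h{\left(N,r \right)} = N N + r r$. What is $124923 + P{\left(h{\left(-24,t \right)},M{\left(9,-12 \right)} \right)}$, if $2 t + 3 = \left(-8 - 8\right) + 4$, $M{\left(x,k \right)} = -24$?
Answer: $125141$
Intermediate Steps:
$t = - \frac{15}{2}$ ($t = - \frac{3}{2} + \frac{\left(-8 - 8\right) + 4}{2} = - \frac{3}{2} + \frac{-16 + 4}{2} = - \frac{3}{2} + \frac{1}{2} \left(-12\right) = - \frac{3}{2} - 6 = - \frac{15}{2} \approx -7.5$)
$h{\left(N,r \right)} = N^{2} + r^{2}$
$P{\left(z,G \right)} = 2 - 9 G$
$124923 + P{\left(h{\left(-24,t \right)},M{\left(9,-12 \right)} \right)} = 124923 + \left(2 - -216\right) = 124923 + \left(2 + 216\right) = 124923 + 218 = 125141$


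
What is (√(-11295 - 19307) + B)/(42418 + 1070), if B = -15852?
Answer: -1321/3624 + I*√30602/43488 ≈ -0.36451 + 0.0040226*I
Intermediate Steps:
(√(-11295 - 19307) + B)/(42418 + 1070) = (√(-11295 - 19307) - 15852)/(42418 + 1070) = (√(-30602) - 15852)/43488 = (I*√30602 - 15852)*(1/43488) = (-15852 + I*√30602)*(1/43488) = -1321/3624 + I*√30602/43488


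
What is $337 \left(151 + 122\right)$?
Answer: $92001$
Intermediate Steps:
$337 \left(151 + 122\right) = 337 \cdot 273 = 92001$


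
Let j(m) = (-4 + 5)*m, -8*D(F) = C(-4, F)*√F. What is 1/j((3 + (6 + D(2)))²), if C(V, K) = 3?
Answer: 64/(9*(24 - √2)²) ≈ 0.013940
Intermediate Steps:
D(F) = -3*√F/8
j(m) = m (j(m) = 1*m = m)
1/j((3 + (6 + D(2)))²) = 1/((3 + (6 - 3*√2/8))²) = 1/((9 - 3*√2/8)²) = (9 - 3*√2/8)⁻²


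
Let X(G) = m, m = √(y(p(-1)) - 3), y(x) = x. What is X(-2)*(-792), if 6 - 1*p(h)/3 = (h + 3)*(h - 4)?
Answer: -2376*√5 ≈ -5312.9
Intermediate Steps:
p(h) = 18 - 3*(-4 + h)*(3 + h) (p(h) = 18 - 3*(h + 3)*(h - 4) = 18 - 3*(3 + h)*(-4 + h) = 18 - 3*(-4 + h)*(3 + h))
m = 3*√5 (m = √((54 - 3*(-1)² + 3*(-1)) - 3) = √((54 - 3*1 - 3) - 3) = √((54 - 3 - 3) - 3) = √(48 - 3) = √45 = 3*√5 ≈ 6.7082)
X(G) = 3*√5
X(-2)*(-792) = (3*√5)*(-792) = -2376*√5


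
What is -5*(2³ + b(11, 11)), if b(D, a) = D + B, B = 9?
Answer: -140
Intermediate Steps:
b(D, a) = 9 + D (b(D, a) = D + 9 = 9 + D)
-5*(2³ + b(11, 11)) = -5*(2³ + (9 + 11)) = -5*(8 + 20) = -5*28 = -140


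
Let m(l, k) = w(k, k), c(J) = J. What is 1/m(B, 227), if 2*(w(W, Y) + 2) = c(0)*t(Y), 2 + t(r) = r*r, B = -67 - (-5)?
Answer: -1/2 ≈ -0.50000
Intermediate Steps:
B = -62 (B = -67 - 1*(-5) = -67 + 5 = -62)
t(r) = -2 + r**2 (t(r) = -2 + r*r = -2 + r**2)
w(W, Y) = -2 (w(W, Y) = -2 + (0*(-2 + Y**2))/2 = -2 + (1/2)*0 = -2 + 0 = -2)
m(l, k) = -2
1/m(B, 227) = 1/(-2) = -1/2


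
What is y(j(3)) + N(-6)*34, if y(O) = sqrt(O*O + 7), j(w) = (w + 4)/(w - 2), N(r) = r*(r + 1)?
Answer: 1020 + 2*sqrt(14) ≈ 1027.5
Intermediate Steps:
N(r) = r*(1 + r)
j(w) = (4 + w)/(-2 + w)
y(O) = sqrt(7 + O**2) (y(O) = sqrt(O**2 + 7) = sqrt(7 + O**2))
y(j(3)) + N(-6)*34 = sqrt(7 + ((4 + 3)/(-2 + 3))**2) - 6*(1 - 6)*34 = sqrt(7 + (7/1)**2) - 6*(-5)*34 = sqrt(7 + (1*7)**2) + 30*34 = sqrt(7 + 7**2) + 1020 = sqrt(7 + 49) + 1020 = sqrt(56) + 1020 = 2*sqrt(14) + 1020 = 1020 + 2*sqrt(14)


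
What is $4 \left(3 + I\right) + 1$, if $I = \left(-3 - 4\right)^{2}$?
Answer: $209$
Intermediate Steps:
$I = 49$ ($I = \left(-7\right)^{2} = 49$)
$4 \left(3 + I\right) + 1 = 4 \left(3 + 49\right) + 1 = 4 \cdot 52 + 1 = 208 + 1 = 209$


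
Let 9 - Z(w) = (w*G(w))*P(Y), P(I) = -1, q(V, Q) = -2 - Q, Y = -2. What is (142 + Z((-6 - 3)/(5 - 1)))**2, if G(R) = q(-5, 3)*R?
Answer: 4044121/256 ≈ 15797.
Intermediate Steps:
G(R) = -5*R (G(R) = (-2 - 1*3)*R = (-2 - 3)*R = -5*R)
Z(w) = 9 - 5*w**2 (Z(w) = 9 - w*(-5*w)*(-1) = 9 - (-5*w**2)*(-1) = 9 - 5*w**2)
(142 + Z((-6 - 3)/(5 - 1)))**2 = (142 + (9 - 5*(-6 - 3)**2/(5 - 1)**2))**2 = (142 + (9 - 5*(-9/4)**2))**2 = (142 + (9 - 5*81/16))**2 = (142 + (9 - 405/16))**2 = (142 - 261/16)**2 = (2011/16)**2 = 4044121/256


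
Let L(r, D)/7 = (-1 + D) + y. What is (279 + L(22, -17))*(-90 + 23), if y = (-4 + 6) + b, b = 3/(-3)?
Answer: -10720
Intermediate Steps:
b = -1 (b = 3*(-⅓) = -1)
y = 1 (y = (-4 + 6) - 1 = 2 - 1 = 1)
L(r, D) = 7*D (L(r, D) = 7*((-1 + D) + 1) = 7*D)
(279 + L(22, -17))*(-90 + 23) = (279 + 7*(-17))*(-90 + 23) = (279 - 119)*(-67) = 160*(-67) = -10720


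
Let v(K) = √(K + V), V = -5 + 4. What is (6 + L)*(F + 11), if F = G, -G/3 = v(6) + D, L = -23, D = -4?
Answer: -391 + 51*√5 ≈ -276.96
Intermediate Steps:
V = -1
v(K) = √(-1 + K) (v(K) = √(K - 1) = √(-1 + K))
G = 12 - 3*√5 (G = -3*(√(-1 + 6) - 4) = -3*(√5 - 4) = -3*(-4 + √5) = 12 - 3*√5 ≈ 5.2918)
F = 12 - 3*√5 ≈ 5.2918
(6 + L)*(F + 11) = (6 - 23)*((12 - 3*√5) + 11) = -17*(23 - 3*√5) = -391 + 51*√5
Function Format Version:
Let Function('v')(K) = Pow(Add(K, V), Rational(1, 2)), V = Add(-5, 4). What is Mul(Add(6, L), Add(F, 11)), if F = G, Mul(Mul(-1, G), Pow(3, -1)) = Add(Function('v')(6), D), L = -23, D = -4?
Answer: Add(-391, Mul(51, Pow(5, Rational(1, 2)))) ≈ -276.96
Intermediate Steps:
V = -1
Function('v')(K) = Pow(Add(-1, K), Rational(1, 2)) (Function('v')(K) = Pow(Add(K, -1), Rational(1, 2)) = Pow(Add(-1, K), Rational(1, 2)))
G = Add(12, Mul(-3, Pow(5, Rational(1, 2)))) (G = Mul(-3, Add(Pow(Add(-1, 6), Rational(1, 2)), -4)) = Mul(-3, Add(Pow(5, Rational(1, 2)), -4)) = Mul(-3, Add(-4, Pow(5, Rational(1, 2)))) = Add(12, Mul(-3, Pow(5, Rational(1, 2)))) ≈ 5.2918)
F = Add(12, Mul(-3, Pow(5, Rational(1, 2)))) ≈ 5.2918
Mul(Add(6, L), Add(F, 11)) = Mul(Add(6, -23), Add(Add(12, Mul(-3, Pow(5, Rational(1, 2)))), 11)) = Mul(-17, Add(23, Mul(-3, Pow(5, Rational(1, 2))))) = Add(-391, Mul(51, Pow(5, Rational(1, 2))))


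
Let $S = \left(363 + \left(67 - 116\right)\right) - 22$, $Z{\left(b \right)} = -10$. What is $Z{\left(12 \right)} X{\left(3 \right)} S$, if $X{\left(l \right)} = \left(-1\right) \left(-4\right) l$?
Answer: $-35040$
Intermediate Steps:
$X{\left(l \right)} = 4 l$
$S = 292$ ($S = \left(363 + \left(67 - 116\right)\right) - 22 = \left(363 - 49\right) - 22 = 314 - 22 = 292$)
$Z{\left(12 \right)} X{\left(3 \right)} S = - 10 \cdot 4 \cdot 3 \cdot 292 = \left(-10\right) 12 \cdot 292 = \left(-120\right) 292 = -35040$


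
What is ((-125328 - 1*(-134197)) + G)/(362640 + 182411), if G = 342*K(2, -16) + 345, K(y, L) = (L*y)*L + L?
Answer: 178846/545051 ≈ 0.32813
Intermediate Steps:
K(y, L) = L + y*L² (K(y, L) = y*L² + L = L + y*L²)
G = 169977 (G = 342*(-16*(1 - 16*2)) + 345 = 342*(-16*(1 - 32)) + 345 = 342*(-16*(-31)) + 345 = 342*496 + 345 = 169632 + 345 = 169977)
((-125328 - 1*(-134197)) + G)/(362640 + 182411) = ((-125328 - 1*(-134197)) + 169977)/(362640 + 182411) = ((-125328 + 134197) + 169977)/545051 = (8869 + 169977)*(1/545051) = 178846*(1/545051) = 178846/545051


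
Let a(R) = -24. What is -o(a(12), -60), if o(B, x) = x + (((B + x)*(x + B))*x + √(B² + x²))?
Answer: 423420 - 12*√29 ≈ 4.2336e+5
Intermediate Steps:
o(B, x) = x + √(B² + x²) + x*(B + x)² (o(B, x) = x + (((B + x)*(B + x))*x + √(B² + x²)) = x + ((B + x)²*x + √(B² + x²)) = x + (x*(B + x)² + √(B² + x²)) = x + (√(B² + x²) + x*(B + x)²) = x + √(B² + x²) + x*(B + x)²)
-o(a(12), -60) = -(-60 + √((-24)² + (-60)²) - 60*(-24 - 60)²) = -(-60 + √(576 + 3600) - 60*(-84)²) = -(-60 + √4176 - 60*7056) = -(-60 + 12*√29 - 423360) = -(-423420 + 12*√29) = 423420 - 12*√29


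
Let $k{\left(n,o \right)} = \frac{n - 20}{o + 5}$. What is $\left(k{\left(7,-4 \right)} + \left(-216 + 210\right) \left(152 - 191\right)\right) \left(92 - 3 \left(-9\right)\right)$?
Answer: $26299$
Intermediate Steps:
$k{\left(n,o \right)} = \frac{-20 + n}{5 + o}$
$\left(k{\left(7,-4 \right)} + \left(-216 + 210\right) \left(152 - 191\right)\right) \left(92 - 3 \left(-9\right)\right) = \left(\frac{-20 + 7}{5 - 4} + \left(-216 + 210\right) \left(152 - 191\right)\right) \left(92 - 3 \left(-9\right)\right) = \left(1^{-1} \left(-13\right) - -234\right) \left(92 - -27\right) = \left(1 \left(-13\right) + 234\right) \left(92 + 27\right) = \left(-13 + 234\right) 119 = 221 \cdot 119 = 26299$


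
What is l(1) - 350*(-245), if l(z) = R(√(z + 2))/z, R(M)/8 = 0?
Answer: 85750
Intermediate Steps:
R(M) = 0 (R(M) = 8*0 = 0)
l(z) = 0 (l(z) = 0/z = 0)
l(1) - 350*(-245) = 0 - 350*(-245) = 0 + 85750 = 85750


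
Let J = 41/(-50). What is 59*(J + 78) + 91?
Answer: 232231/50 ≈ 4644.6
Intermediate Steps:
J = -41/50 (J = 41*(-1/50) = -41/50 ≈ -0.82000)
59*(J + 78) + 91 = 59*(-41/50 + 78) + 91 = 59*(3859/50) + 91 = 227681/50 + 91 = 232231/50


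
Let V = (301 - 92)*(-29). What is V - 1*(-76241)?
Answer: 70180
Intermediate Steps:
V = -6061 (V = 209*(-29) = -6061)
V - 1*(-76241) = -6061 - 1*(-76241) = -6061 + 76241 = 70180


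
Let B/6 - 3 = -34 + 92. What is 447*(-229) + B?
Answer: -101997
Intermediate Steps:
B = 366 (B = 18 + 6*(-34 + 92) = 18 + 6*58 = 18 + 348 = 366)
447*(-229) + B = 447*(-229) + 366 = -102363 + 366 = -101997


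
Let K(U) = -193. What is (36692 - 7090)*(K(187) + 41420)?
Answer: 1220401654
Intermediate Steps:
(36692 - 7090)*(K(187) + 41420) = (36692 - 7090)*(-193 + 41420) = 29602*41227 = 1220401654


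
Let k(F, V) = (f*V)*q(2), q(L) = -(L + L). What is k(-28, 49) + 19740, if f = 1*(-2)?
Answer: 20132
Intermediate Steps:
f = -2
q(L) = -2*L
k(F, V) = 8*V (k(F, V) = (-2*V)*(-2*2) = -2*V*(-4) = 8*V)
k(-28, 49) + 19740 = 8*49 + 19740 = 392 + 19740 = 20132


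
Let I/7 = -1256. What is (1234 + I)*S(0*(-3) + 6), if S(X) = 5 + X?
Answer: -83138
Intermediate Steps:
I = -8792 (I = 7*(-1256) = -8792)
(1234 + I)*S(0*(-3) + 6) = (1234 - 8792)*(5 + (0*(-3) + 6)) = -7558*(5 + (0 + 6)) = -7558*(5 + 6) = -7558*11 = -83138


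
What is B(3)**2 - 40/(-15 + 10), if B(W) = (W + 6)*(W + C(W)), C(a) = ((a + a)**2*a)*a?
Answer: 8661257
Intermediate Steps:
C(a) = 4*a**4 (C(a) = ((2*a)**2*a)*a = ((4*a**2)*a)*a = (4*a**3)*a = 4*a**4)
B(W) = (6 + W)*(W + 4*W**4) (B(W) = (W + 6)*(W + 4*W**4) = (6 + W)*(W + 4*W**4))
B(3)**2 - 40/(-15 + 10) = (3*(6 + 3 + 4*3**4 + 24*3**3))**2 - 40/(-15 + 10) = (3*(6 + 3 + 4*81 + 24*27))**2 - 40/(-5) = (3*(6 + 3 + 324 + 648))**2 - 40*(-1/5) = (3*981)**2 + 8 = 2943**2 + 8 = 8661249 + 8 = 8661257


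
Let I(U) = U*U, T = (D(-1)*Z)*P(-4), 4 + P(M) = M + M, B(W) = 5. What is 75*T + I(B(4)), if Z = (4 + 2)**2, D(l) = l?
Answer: 32425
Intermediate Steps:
P(M) = -4 + 2*M (P(M) = -4 + (M + M) = -4 + 2*M)
Z = 36 (Z = 6**2 = 36)
T = 432 (T = (-1*36)*(-4 + 2*(-4)) = -36*(-4 - 8) = -36*(-12) = 432)
I(U) = U**2
75*T + I(B(4)) = 75*432 + 5**2 = 32400 + 25 = 32425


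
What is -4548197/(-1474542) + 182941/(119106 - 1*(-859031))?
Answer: 4718513957011/1442304088254 ≈ 3.2715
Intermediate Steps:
-4548197/(-1474542) + 182941/(119106 - 1*(-859031)) = -4548197*(-1/1474542) + 182941/(119106 + 859031) = 4548197/1474542 + 182941/978137 = 4718513957011/1442304088254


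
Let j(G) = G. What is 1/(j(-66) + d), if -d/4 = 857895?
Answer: -1/3431646 ≈ -2.9141e-7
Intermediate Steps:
d = -3431580 (d = -4*857895 = -3431580)
1/(j(-66) + d) = 1/(-66 - 3431580) = 1/(-3431646) = -1/3431646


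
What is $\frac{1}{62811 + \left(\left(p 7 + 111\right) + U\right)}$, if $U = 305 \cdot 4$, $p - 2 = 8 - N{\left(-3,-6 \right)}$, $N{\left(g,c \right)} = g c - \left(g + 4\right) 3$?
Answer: $\frac{1}{64107} \approx 1.5599 \cdot 10^{-5}$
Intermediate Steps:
$N{\left(g,c \right)} = -12 - 3 g + c g$ ($N{\left(g,c \right)} = c g - \left(4 + g\right) 3 = c g - \left(12 + 3 g\right) = -12 - 3 g + c g$)
$p = -5$ ($p = 2 + \left(8 - \left(-12 - -9 - -18\right)\right) = 2 + \left(8 - \left(-12 + 9 + 18\right)\right) = 2 + \left(8 - 15\right) = 2 - 7 = -5$)
$U = 1220$
$\frac{1}{62811 + \left(\left(p 7 + 111\right) + U\right)} = \frac{1}{62811 + \left(\left(\left(-5\right) 7 + 111\right) + 1220\right)} = \frac{1}{62811 + \left(\left(-35 + 111\right) + 1220\right)} = \frac{1}{62811 + \left(76 + 1220\right)} = \frac{1}{62811 + 1296} = \frac{1}{64107}$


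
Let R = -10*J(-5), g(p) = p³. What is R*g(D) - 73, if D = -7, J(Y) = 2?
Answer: 6787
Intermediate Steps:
R = -20 (R = -10*2 = -20)
R*g(D) - 73 = -20*(-7)³ - 73 = -20*(-343) - 73 = 6860 - 73 = 6787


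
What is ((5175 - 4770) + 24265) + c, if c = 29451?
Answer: 54121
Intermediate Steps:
((5175 - 4770) + 24265) + c = ((5175 - 4770) + 24265) + 29451 = (405 + 24265) + 29451 = 24670 + 29451 = 54121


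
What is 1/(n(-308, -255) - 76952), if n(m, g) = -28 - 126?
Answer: -1/77106 ≈ -1.2969e-5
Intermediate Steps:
n(m, g) = -154
1/(n(-308, -255) - 76952) = 1/(-154 - 76952) = 1/(-77106) = -1/77106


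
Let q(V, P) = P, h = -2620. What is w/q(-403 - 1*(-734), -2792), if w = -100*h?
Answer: -32750/349 ≈ -93.840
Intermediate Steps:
w = 262000 (w = -100*(-2620) = 262000)
w/q(-403 - 1*(-734), -2792) = 262000/(-2792) = 262000*(-1/2792) = -32750/349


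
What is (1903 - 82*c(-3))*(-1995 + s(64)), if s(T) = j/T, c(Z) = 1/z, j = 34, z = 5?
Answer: -602042359/160 ≈ -3.7628e+6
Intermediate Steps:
c(Z) = ⅕ (c(Z) = 1/5 = ⅕)
s(T) = 34/T
(1903 - 82*c(-3))*(-1995 + s(64)) = (1903 - 82*⅕)*(-1995 + 34/64) = (1903 - 82/5)*(-1995 + 34*(1/64)) = 9433*(-1995 + 17/32)/5 = (9433/5)*(-63823/32) = -602042359/160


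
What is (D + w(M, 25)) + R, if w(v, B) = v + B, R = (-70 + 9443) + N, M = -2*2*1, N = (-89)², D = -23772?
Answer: -6457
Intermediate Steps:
N = 7921
M = -4 (M = -4*1 = -4)
R = 17294 (R = (-70 + 9443) + 7921 = 9373 + 7921 = 17294)
w(v, B) = B + v
(D + w(M, 25)) + R = (-23772 + (25 - 4)) + 17294 = (-23772 + 21) + 17294 = -23751 + 17294 = -6457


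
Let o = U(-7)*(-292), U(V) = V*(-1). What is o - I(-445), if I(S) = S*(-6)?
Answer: -4714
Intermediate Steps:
U(V) = -V
I(S) = -6*S
o = -2044 (o = -1*(-7)*(-292) = 7*(-292) = -2044)
o - I(-445) = -2044 - (-6)*(-445) = -2044 - 1*2670 = -2044 - 2670 = -4714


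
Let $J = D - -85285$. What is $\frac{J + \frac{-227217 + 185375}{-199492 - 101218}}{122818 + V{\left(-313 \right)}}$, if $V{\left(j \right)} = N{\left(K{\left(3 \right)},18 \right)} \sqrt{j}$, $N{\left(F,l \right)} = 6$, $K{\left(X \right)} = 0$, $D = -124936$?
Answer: $- \frac{91525588411064}{283499471937395} + \frac{4471278888 i \sqrt{313}}{283499471937395} \approx -0.32284 + 0.00027903 i$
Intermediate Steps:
$V{\left(j \right)} = 6 \sqrt{j}$
$J = -39651$ ($J = -124936 - -85285 = -124936 + 85285 = -39651$)
$\frac{J + \frac{-227217 + 185375}{-199492 - 101218}}{122818 + V{\left(-313 \right)}} = \frac{-39651 + \frac{-227217 + 185375}{-199492 - 101218}}{122818 + 6 \sqrt{-313}} = \frac{-39651 - \frac{41842}{-300710}}{122818 + 6 i \sqrt{313}} = \frac{-39651 - - \frac{20921}{150355}}{122818 + 6 i \sqrt{313}} = \frac{-39651 + \frac{20921}{150355}}{122818 + 6 i \sqrt{313}} = - \frac{5961705184}{150355 \left(122818 + 6 i \sqrt{313}\right)}$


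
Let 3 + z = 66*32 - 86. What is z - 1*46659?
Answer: -44636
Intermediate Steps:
z = 2023 (z = -3 + (66*32 - 86) = -3 + (2112 - 86) = -3 + 2026 = 2023)
z - 1*46659 = 2023 - 1*46659 = 2023 - 46659 = -44636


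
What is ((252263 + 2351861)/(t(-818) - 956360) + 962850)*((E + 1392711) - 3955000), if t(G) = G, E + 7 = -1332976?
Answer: -1794972953917971936/478589 ≈ -3.7506e+12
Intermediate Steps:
E = -1332983 (E = -7 - 1332976 = -1332983)
((252263 + 2351861)/(t(-818) - 956360) + 962850)*((E + 1392711) - 3955000) = ((252263 + 2351861)/(-818 - 956360) + 962850)*((-1332983 + 1392711) - 3955000) = (2604124/(-957178) + 962850)*(59728 - 3955000) = (2604124*(-1/957178) + 962850)*(-3895272) = (-1302062/478589 + 962850)*(-3895272) = (460808116588/478589)*(-3895272) = -1794972953917971936/478589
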